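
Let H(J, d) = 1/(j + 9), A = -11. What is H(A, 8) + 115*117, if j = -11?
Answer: 26909/2 ≈ 13455.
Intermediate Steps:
H(J, d) = -1/2 (H(J, d) = 1/(-11 + 9) = 1/(-2) = -1/2)
H(A, 8) + 115*117 = -1/2 + 115*117 = -1/2 + 13455 = 26909/2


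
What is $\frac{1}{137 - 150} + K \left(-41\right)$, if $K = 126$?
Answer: $- \frac{67159}{13} \approx -5166.1$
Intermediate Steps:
$\frac{1}{137 - 150} + K \left(-41\right) = \frac{1}{137 - 150} + 126 \left(-41\right) = \frac{1}{-13} - 5166 = - \frac{1}{13} - 5166 = - \frac{67159}{13}$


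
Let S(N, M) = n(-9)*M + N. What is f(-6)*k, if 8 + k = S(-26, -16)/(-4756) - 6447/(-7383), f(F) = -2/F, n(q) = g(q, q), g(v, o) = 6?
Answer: -41557621/17556774 ≈ -2.3670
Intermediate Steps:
n(q) = 6
S(N, M) = N + 6*M (S(N, M) = 6*M + N = N + 6*M)
k = -41557621/5852258 (k = -8 + ((-26 + 6*(-16))/(-4756) - 6447/(-7383)) = -8 + ((-26 - 96)*(-1/4756) - 6447*(-1/7383)) = -8 + (-122*(-1/4756) + 2149/2461) = -8 + (61/2378 + 2149/2461) = -8 + 5260443/5852258 = -41557621/5852258 ≈ -7.1011)
f(-6)*k = -2/(-6)*(-41557621/5852258) = -2*(-⅙)*(-41557621/5852258) = (⅓)*(-41557621/5852258) = -41557621/17556774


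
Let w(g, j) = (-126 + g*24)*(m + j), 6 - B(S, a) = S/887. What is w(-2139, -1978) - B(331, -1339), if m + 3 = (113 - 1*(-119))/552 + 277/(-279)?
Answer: 64492581602783/632431 ≈ 1.0198e+8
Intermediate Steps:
m = -22925/6417 (m = -3 + ((113 - 1*(-119))/552 + 277/(-279)) = -3 + ((113 + 119)*(1/552) + 277*(-1/279)) = -3 + (232*(1/552) - 277/279) = -3 + (29/69 - 277/279) = -3 - 3674/6417 = -22925/6417 ≈ -3.5725)
B(S, a) = 6 - S/887
w(g, j) = (-126 + 24*g)*(-22925/6417 + j) (w(g, j) = (-126 + g*24)*(-22925/6417 + j) = (-126 + 24*g)*(-22925/6417 + j))
w(-2139, -1978) - B(331, -1339) = (320950/713 - 126*(-1978) - 183400/2139*(-2139) + 24*(-2139)*(-1978)) - (6 - 1/887*331) = (320950/713 + 249228 + 183400 + 101542608) - (6 - 331/887) = 72708664218/713 - 1*4991/887 = 72708664218/713 - 4991/887 = 64492581602783/632431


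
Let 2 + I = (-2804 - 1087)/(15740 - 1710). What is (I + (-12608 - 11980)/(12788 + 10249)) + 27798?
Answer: 2994495271651/107736370 ≈ 27795.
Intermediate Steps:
I = -31951/14030 (I = -2 + (-2804 - 1087)/(15740 - 1710) = -2 - 3891/14030 = -31951/14030 ≈ -2.2773)
(I + (-12608 - 11980)/(12788 + 10249)) + 27798 = (-31951/14030 + (-12608 - 11980)/(12788 + 10249)) + 27798 = (-31951/14030 - 24588/23037) + 27798 = (-31951/14030 - 24588*1/23037) + 27798 = (-31951/14030 - 8196/7679) + 27798 = -360341609/107736370 + 27798 = 2994495271651/107736370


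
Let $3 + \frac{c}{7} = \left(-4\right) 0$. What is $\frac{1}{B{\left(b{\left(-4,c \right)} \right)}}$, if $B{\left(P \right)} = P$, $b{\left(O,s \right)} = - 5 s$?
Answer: $\frac{1}{105} \approx 0.0095238$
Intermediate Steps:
$c = -21$ ($c = -21 + 7 \left(\left(-4\right) 0\right) = -21 + 7 \cdot 0 = -21 + 0 = -21$)
$\frac{1}{B{\left(b{\left(-4,c \right)} \right)}} = \frac{1}{\left(-5\right) \left(-21\right)} = \frac{1}{105}$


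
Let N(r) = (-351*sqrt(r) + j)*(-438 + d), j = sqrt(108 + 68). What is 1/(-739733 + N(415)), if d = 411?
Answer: -1/(739733 - 9477*sqrt(415) + 108*sqrt(11)) ≈ -1.8281e-6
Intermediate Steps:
j = 4*sqrt(11) (j = sqrt(176) = 4*sqrt(11) ≈ 13.266)
N(r) = -108*sqrt(11) + 9477*sqrt(r) (N(r) = (-351*sqrt(r) + 4*sqrt(11))*(-438 + 411) = (-351*sqrt(r) + 4*sqrt(11))*(-27) = -108*sqrt(11) + 9477*sqrt(r))
1/(-739733 + N(415)) = 1/(-739733 + (-108*sqrt(11) + 9477*sqrt(415))) = 1/(-739733 - 108*sqrt(11) + 9477*sqrt(415))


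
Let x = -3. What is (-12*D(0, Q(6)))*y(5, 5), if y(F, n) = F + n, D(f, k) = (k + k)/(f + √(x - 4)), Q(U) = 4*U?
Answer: 5760*I*√7/7 ≈ 2177.1*I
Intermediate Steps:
D(f, k) = 2*k/(f + I*√7) (D(f, k) = (k + k)/(f + √(-3 - 4)) = (2*k)/(f + √(-7)) = (2*k)/(f + I*√7) = 2*k/(f + I*√7))
(-12*D(0, Q(6)))*y(5, 5) = (-24*4*6/(0 + I*√7))*(5 + 5) = -24*24/(I*√7)*10 = -24*24*(-I*√7/7)*10 = -(-576)*I*√7/7*10 = (576*I*√7/7)*10 = 5760*I*√7/7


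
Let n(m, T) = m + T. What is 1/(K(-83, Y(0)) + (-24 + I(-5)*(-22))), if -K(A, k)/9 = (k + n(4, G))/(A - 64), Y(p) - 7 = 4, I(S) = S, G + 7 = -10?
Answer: 49/4208 ≈ 0.011644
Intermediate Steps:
G = -17 (G = -7 - 10 = -17)
n(m, T) = T + m
Y(p) = 11 (Y(p) = 7 + 4 = 11)
K(A, k) = -9*(-13 + k)/(-64 + A) (K(A, k) = -9*(k + (-17 + 4))/(A - 64) = -9*(k - 13)/(-64 + A) = -9*(-13 + k)/(-64 + A))
1/(K(-83, Y(0)) + (-24 + I(-5)*(-22))) = 1/(9*(13 - 1*11)/(-64 - 83) + (-24 - 5*(-22))) = 1/(9*(13 - 11)/(-147) + (-24 + 110)) = 1/(9*(-1/147)*2 + 86) = 1/(-6/49 + 86) = 1/(4208/49) = 49/4208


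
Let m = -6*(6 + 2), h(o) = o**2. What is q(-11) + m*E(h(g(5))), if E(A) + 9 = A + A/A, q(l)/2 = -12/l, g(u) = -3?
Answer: -504/11 ≈ -45.818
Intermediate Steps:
m = -48 (m = -6*8 = -48)
q(l) = -24/l (q(l) = 2*(-12/l) = -24/l)
E(A) = -8 + A (E(A) = -9 + (A + A/A) = -9 + (A + 1) = -9 + (1 + A) = -8 + A)
q(-11) + m*E(h(g(5))) = -24/(-11) - 48*(-8 + (-3)**2) = -24*(-1/11) - 48*(-8 + 9) = 24/11 - 48*1 = 24/11 - 48 = -504/11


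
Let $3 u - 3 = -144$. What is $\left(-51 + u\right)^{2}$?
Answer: $9604$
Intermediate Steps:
$u = -47$ ($u = 1 + \frac{1}{3} \left(-144\right) = 1 - 48 = -47$)
$\left(-51 + u\right)^{2} = \left(-51 - 47\right)^{2} = \left(-98\right)^{2} = 9604$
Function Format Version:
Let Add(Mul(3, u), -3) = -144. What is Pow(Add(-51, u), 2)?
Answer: 9604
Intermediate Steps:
u = -47 (u = Add(1, Mul(Rational(1, 3), -144)) = Add(1, -48) = -47)
Pow(Add(-51, u), 2) = Pow(Add(-51, -47), 2) = Pow(-98, 2) = 9604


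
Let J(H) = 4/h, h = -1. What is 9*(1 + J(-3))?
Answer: -27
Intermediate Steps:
J(H) = -4 (J(H) = 4/(-1) = 4*(-1) = -4)
9*(1 + J(-3)) = 9*(1 - 4) = 9*(-3) = -27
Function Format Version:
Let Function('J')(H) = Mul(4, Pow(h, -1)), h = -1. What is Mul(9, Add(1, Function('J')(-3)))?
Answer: -27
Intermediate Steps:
Function('J')(H) = -4 (Function('J')(H) = Mul(4, Pow(-1, -1)) = Mul(4, -1) = -4)
Mul(9, Add(1, Function('J')(-3))) = Mul(9, Add(1, -4)) = Mul(9, -3) = -27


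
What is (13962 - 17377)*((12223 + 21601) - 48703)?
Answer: 50811785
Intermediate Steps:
(13962 - 17377)*((12223 + 21601) - 48703) = -3415*(33824 - 48703) = -3415*(-14879) = 50811785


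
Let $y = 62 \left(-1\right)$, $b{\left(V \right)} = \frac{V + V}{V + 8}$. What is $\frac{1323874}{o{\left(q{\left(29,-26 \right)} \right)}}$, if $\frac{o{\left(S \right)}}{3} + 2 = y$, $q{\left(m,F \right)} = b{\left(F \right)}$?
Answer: $- \frac{661937}{96} \approx -6895.2$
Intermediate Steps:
$b{\left(V \right)} = \frac{2 V}{8 + V}$
$q{\left(m,F \right)} = \frac{2 F}{8 + F}$
$y = -62$
$o{\left(S \right)} = -192$ ($o{\left(S \right)} = -6 + 3 \left(-62\right) = -6 - 186 = -192$)
$\frac{1323874}{o{\left(q{\left(29,-26 \right)} \right)}} = \frac{1323874}{-192} = 1323874 \left(- \frac{1}{192}\right) = - \frac{661937}{96}$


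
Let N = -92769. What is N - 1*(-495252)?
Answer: 402483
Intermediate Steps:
N - 1*(-495252) = -92769 - 1*(-495252) = -92769 + 495252 = 402483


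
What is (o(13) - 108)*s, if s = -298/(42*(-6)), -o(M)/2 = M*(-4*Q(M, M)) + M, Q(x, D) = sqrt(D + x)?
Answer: -9983/63 + 7748*sqrt(26)/63 ≈ 468.64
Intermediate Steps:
o(M) = -2*M + 8*sqrt(2)*M**(3/2) (o(M) = -2*(M*(-4*sqrt(M + M)) + M) = -2*(M*(-4*sqrt(2)*sqrt(M)) + M) = -2*(-4*sqrt(2)*M**(3/2) + M) = -2*(M - 4*sqrt(2)*M**(3/2)) = -2*M + 8*sqrt(2)*M**(3/2))
s = 149/126 (s = -298/(-252) = -298*(-1/252) = 149/126 ≈ 1.1825)
(o(13) - 108)*s = ((-2*13 + 8*sqrt(2)*13**(3/2)) - 108)*(149/126) = ((-26 + 8*sqrt(2)*(13*sqrt(13))) - 108)*(149/126) = ((-26 + 104*sqrt(26)) - 108)*(149/126) = (-134 + 104*sqrt(26))*(149/126) = -9983/63 + 7748*sqrt(26)/63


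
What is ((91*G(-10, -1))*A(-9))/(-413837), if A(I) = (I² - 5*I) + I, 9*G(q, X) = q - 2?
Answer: 14196/413837 ≈ 0.034303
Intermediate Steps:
G(q, X) = -2/9 + q/9 (G(q, X) = (q - 2)/9 = (-2 + q)/9 = -2/9 + q/9)
A(I) = I² - 4*I
((91*G(-10, -1))*A(-9))/(-413837) = ((91*(-2/9 + (⅑)*(-10)))*(-9*(-4 - 9)))/(-413837) = ((91*(-2/9 - 10/9))*(-9*(-13)))*(-1/413837) = ((91*(-4/3))*117)*(-1/413837) = -364/3*117*(-1/413837) = -14196*(-1/413837) = 14196/413837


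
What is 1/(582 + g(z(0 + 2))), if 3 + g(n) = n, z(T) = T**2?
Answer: 1/583 ≈ 0.0017153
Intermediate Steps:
g(n) = -3 + n
1/(582 + g(z(0 + 2))) = 1/(582 + (-3 + (0 + 2)**2)) = 1/(582 + (-3 + 2**2)) = 1/(582 + (-3 + 4)) = 1/(582 + 1) = 1/583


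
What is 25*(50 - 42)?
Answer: 200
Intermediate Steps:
25*(50 - 42) = 25*8 = 200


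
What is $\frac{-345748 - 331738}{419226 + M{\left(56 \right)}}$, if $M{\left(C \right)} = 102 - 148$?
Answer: $- \frac{338743}{209590} \approx -1.6162$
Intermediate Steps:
$M{\left(C \right)} = -46$ ($M{\left(C \right)} = 102 - 148 = -46$)
$\frac{-345748 - 331738}{419226 + M{\left(56 \right)}} = \frac{-345748 - 331738}{419226 - 46} = - \frac{677486}{419180} = \left(-677486\right) \frac{1}{419180} = - \frac{338743}{209590}$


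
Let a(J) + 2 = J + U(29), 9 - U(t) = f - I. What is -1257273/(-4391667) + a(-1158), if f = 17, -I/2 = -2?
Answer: -567849235/487963 ≈ -1163.7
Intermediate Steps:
I = 4 (I = -2*(-2) = 4)
U(t) = -4 (U(t) = 9 - (17 - 1*4) = 9 - (17 - 4) = 9 - 1*13 = 9 - 13 = -4)
a(J) = -6 + J (a(J) = -2 + (J - 4) = -2 + (-4 + J) = -6 + J)
-1257273/(-4391667) + a(-1158) = -1257273/(-4391667) + (-6 - 1158) = -1257273*(-1/4391667) - 1164 = 139697/487963 - 1164 = -567849235/487963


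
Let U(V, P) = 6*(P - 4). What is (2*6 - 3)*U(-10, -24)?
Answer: -1512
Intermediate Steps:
U(V, P) = -24 + 6*P (U(V, P) = 6*(-4 + P) = -24 + 6*P)
(2*6 - 3)*U(-10, -24) = (2*6 - 3)*(-24 + 6*(-24)) = (12 - 3)*(-24 - 144) = 9*(-168) = -1512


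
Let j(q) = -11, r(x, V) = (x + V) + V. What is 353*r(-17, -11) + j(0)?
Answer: -13778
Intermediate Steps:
r(x, V) = x + 2*V (r(x, V) = (V + x) + V = x + 2*V)
353*r(-17, -11) + j(0) = 353*(-17 + 2*(-11)) - 11 = 353*(-17 - 22) - 11 = 353*(-39) - 11 = -13767 - 11 = -13778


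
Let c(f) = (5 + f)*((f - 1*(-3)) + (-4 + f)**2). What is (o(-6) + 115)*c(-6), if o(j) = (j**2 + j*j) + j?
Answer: -17557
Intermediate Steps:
o(j) = j + 2*j**2 (o(j) = (j**2 + j**2) + j = 2*j**2 + j = j + 2*j**2)
c(f) = (5 + f)*(3 + f + (-4 + f)**2) (c(f) = (5 + f)*((f + 3) + (-4 + f)**2) = (5 + f)*((3 + f) + (-4 + f)**2) = (5 + f)*(3 + f + (-4 + f)**2))
(o(-6) + 115)*c(-6) = (-6*(1 + 2*(-6)) + 115)*(95 + (-6)**3 - 16*(-6) - 2*(-6)**2) = (-6*(1 - 12) + 115)*(95 - 216 + 96 - 2*36) = (-6*(-11) + 115)*(95 - 216 + 96 - 72) = (66 + 115)*(-97) = 181*(-97) = -17557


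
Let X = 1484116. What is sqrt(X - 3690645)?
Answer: I*sqrt(2206529) ≈ 1485.4*I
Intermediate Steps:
sqrt(X - 3690645) = sqrt(1484116 - 3690645) = sqrt(-2206529) = I*sqrt(2206529)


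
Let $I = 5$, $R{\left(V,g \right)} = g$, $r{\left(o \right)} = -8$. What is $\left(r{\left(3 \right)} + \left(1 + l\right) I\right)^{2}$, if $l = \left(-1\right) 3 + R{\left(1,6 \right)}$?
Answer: $144$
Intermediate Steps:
$l = 3$ ($l = \left(-1\right) 3 + 6 = -3 + 6 = 3$)
$\left(r{\left(3 \right)} + \left(1 + l\right) I\right)^{2} = \left(-8 + \left(1 + 3\right) 5\right)^{2} = \left(-8 + 4 \cdot 5\right)^{2} = \left(-8 + 20\right)^{2} = 12^{2} = 144$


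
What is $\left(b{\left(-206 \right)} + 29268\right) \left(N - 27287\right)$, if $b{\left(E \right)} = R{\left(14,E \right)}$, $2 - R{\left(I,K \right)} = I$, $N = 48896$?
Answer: $632192904$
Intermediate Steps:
$R{\left(I,K \right)} = 2 - I$
$b{\left(E \right)} = -12$ ($b{\left(E \right)} = 2 - 14 = -12$)
$\left(b{\left(-206 \right)} + 29268\right) \left(N - 27287\right) = \left(-12 + 29268\right) \left(48896 - 27287\right) = 29256 \cdot 21609 = 632192904$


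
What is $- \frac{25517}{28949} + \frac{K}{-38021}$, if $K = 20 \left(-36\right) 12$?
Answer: $- \frac{720062497}{1100669929} \approx -0.6542$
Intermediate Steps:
$K = -8640$ ($K = \left(-720\right) 12 = -8640$)
$- \frac{25517}{28949} + \frac{K}{-38021} = - \frac{25517}{28949} - \frac{8640}{-38021} = \left(-25517\right) \frac{1}{28949} - - \frac{8640}{38021} = - \frac{25517}{28949} + \frac{8640}{38021} = - \frac{720062497}{1100669929}$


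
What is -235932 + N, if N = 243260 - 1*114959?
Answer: -107631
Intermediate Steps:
N = 128301 (N = 243260 - 114959 = 128301)
-235932 + N = -235932 + 128301 = -107631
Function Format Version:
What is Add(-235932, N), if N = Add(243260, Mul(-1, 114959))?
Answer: -107631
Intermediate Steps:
N = 128301 (N = Add(243260, -114959) = 128301)
Add(-235932, N) = Add(-235932, 128301) = -107631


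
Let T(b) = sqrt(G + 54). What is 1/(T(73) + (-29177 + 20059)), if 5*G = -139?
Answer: -45590/415689489 - sqrt(655)/415689489 ≈ -0.00010973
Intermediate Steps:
G = -139/5 (G = (1/5)*(-139) = -139/5 ≈ -27.800)
T(b) = sqrt(655)/5 (T(b) = sqrt(-139/5 + 54) = sqrt(131/5) = sqrt(655)/5)
1/(T(73) + (-29177 + 20059)) = 1/(sqrt(655)/5 + (-29177 + 20059)) = 1/(sqrt(655)/5 - 9118) = 1/(-9118 + sqrt(655)/5)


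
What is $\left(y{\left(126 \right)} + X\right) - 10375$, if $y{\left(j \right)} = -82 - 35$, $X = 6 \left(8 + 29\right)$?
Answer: $-10270$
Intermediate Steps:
$X = 222$ ($X = 6 \cdot 37 = 222$)
$y{\left(j \right)} = -117$
$\left(y{\left(126 \right)} + X\right) - 10375 = \left(-117 + 222\right) - 10375 = 105 - 10375 = -10270$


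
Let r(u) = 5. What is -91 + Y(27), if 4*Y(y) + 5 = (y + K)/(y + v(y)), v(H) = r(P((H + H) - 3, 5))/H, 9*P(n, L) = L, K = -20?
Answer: -270657/2936 ≈ -92.186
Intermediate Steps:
P(n, L) = L/9
v(H) = 5/H
Y(y) = -5/4 + (-20 + y)/(4*(y + 5/y)) (Y(y) = -5/4 + ((y - 20)/(y + 5/y))/4 = -5/4 + ((-20 + y)/(y + 5/y))/4 = -5/4 + (-20 + y)/(4*(y + 5/y)))
-91 + Y(27) = -91 + (-25/4 - 1*27*(5 + 27))/(5 + 27**2) = -91 + (-25/4 - 1*27*32)/(5 + 729) = -91 + (-25/4 - 864)/734 = -91 + (1/734)*(-3481/4) = -91 - 3481/2936 = -270657/2936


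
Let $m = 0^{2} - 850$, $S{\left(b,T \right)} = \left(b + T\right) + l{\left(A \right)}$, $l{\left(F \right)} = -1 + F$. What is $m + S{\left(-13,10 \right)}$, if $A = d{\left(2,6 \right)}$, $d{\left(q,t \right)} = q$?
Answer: $-852$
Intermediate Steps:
$A = 2$
$S{\left(b,T \right)} = 1 + T + b$ ($S{\left(b,T \right)} = \left(b + T\right) + \left(-1 + 2\right) = \left(T + b\right) + 1 = 1 + T + b$)
$m = -850$ ($m = 0 - 850 = -850$)
$m + S{\left(-13,10 \right)} = -850 + \left(1 + 10 - 13\right) = -850 - 2 = -852$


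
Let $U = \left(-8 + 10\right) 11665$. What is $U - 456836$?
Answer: $-433506$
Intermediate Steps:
$U = 23330$ ($U = 2 \cdot 11665 = 23330$)
$U - 456836 = 23330 - 456836 = -433506$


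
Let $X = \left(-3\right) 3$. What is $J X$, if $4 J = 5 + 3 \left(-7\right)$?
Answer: $36$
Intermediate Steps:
$J = -4$ ($J = \frac{5 + 3 \left(-7\right)}{4} = \frac{5 - 21}{4} = \frac{1}{4} \left(-16\right) = -4$)
$X = -9$
$J X = \left(-4\right) \left(-9\right) = 36$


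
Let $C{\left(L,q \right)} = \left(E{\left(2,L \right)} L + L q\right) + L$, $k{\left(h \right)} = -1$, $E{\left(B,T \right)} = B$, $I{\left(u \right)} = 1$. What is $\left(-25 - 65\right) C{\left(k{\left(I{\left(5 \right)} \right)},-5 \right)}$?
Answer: $-180$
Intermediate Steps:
$C{\left(L,q \right)} = 3 L + L q$ ($C{\left(L,q \right)} = \left(2 L + L q\right) + L = 3 L + L q$)
$\left(-25 - 65\right) C{\left(k{\left(I{\left(5 \right)} \right)},-5 \right)} = \left(-25 - 65\right) \left(- (3 - 5)\right) = - 90 \left(\left(-1\right) \left(-2\right)\right) = \left(-90\right) 2 = -180$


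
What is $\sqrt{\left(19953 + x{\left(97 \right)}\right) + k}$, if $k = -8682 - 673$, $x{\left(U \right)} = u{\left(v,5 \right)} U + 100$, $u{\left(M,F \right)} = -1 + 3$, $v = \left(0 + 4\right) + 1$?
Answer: $2 \sqrt{2723} \approx 104.36$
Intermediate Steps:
$v = 5$ ($v = 4 + 1 = 5$)
$u{\left(M,F \right)} = 2$
$x{\left(U \right)} = 100 + 2 U$ ($x{\left(U \right)} = 2 U + 100 = 100 + 2 U$)
$k = -9355$ ($k = -8682 - 673 = -9355$)
$\sqrt{\left(19953 + x{\left(97 \right)}\right) + k} = \sqrt{\left(19953 + \left(100 + 2 \cdot 97\right)\right) - 9355} = \sqrt{\left(19953 + \left(100 + 194\right)\right) - 9355} = \sqrt{\left(19953 + 294\right) - 9355} = \sqrt{20247 - 9355} = \sqrt{10892} = 2 \sqrt{2723}$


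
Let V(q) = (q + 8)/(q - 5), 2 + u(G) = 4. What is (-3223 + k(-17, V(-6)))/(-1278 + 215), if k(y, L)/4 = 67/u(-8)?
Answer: 3089/1063 ≈ 2.9059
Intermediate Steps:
u(G) = 2 (u(G) = -2 + 4 = 2)
V(q) = (8 + q)/(-5 + q)
k(y, L) = 134 (k(y, L) = 4*(67/2) = 134)
(-3223 + k(-17, V(-6)))/(-1278 + 215) = (-3223 + 134)/(-1278 + 215) = -3089/(-1063) = -3089*(-1/1063) = 3089/1063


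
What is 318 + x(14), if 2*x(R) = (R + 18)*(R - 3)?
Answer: 494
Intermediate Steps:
x(R) = (-3 + R)*(18 + R)/2 (x(R) = ((R + 18)*(R - 3))/2 = ((18 + R)*(-3 + R))/2 = ((-3 + R)*(18 + R))/2 = (-3 + R)*(18 + R)/2)
318 + x(14) = 318 + (-27 + (½)*14² + (15/2)*14) = 318 + (-27 + (½)*196 + 105) = 318 + (-27 + 98 + 105) = 318 + 176 = 494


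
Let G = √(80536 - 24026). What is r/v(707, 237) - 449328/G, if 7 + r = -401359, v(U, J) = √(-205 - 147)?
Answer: -224664*√56510/28255 + 200683*I*√22/44 ≈ -1890.2 + 21393.0*I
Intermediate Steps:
v(U, J) = 4*I*√22 (v(U, J) = √(-352) = 4*I*√22)
r = -401366 (r = -7 - 401359 = -401366)
G = √56510 ≈ 237.72
r/v(707, 237) - 449328/G = -401366*(-I*√22/88) - 449328*√56510/56510 = -(-200683)*I*√22/44 - 224664*√56510/28255 = 200683*I*√22/44 - 224664*√56510/28255 = -224664*√56510/28255 + 200683*I*√22/44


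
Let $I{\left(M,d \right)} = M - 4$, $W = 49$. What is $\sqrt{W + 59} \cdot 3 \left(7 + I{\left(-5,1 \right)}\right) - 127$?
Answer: $-127 - 36 \sqrt{3} \approx -189.35$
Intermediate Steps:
$I{\left(M,d \right)} = -4 + M$
$\sqrt{W + 59} \cdot 3 \left(7 + I{\left(-5,1 \right)}\right) - 127 = \sqrt{49 + 59} \cdot 3 \left(7 - 9\right) - 127 = \sqrt{108} \cdot 3 \left(7 - 9\right) - 127 = 6 \sqrt{3} \cdot 3 \left(-2\right) - 127 = 6 \sqrt{3} \left(-6\right) - 127 = - 36 \sqrt{3} - 127 = -127 - 36 \sqrt{3}$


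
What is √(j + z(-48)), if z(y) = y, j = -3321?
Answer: I*√3369 ≈ 58.043*I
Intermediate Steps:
√(j + z(-48)) = √(-3321 - 48) = √(-3369) = I*√3369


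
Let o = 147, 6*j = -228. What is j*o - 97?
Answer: -5683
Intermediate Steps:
j = -38 (j = (1/6)*(-228) = -38)
j*o - 97 = -38*147 - 97 = -5586 - 97 = -5683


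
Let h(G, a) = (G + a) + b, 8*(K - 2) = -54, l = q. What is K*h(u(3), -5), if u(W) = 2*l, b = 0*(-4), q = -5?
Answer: 285/4 ≈ 71.250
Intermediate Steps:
l = -5
K = -19/4 (K = 2 + (⅛)*(-54) = 2 - 27/4 = -19/4 ≈ -4.7500)
b = 0
u(W) = -10 (u(W) = 2*(-5) = -10)
h(G, a) = G + a (h(G, a) = (G + a) + 0 = G + a)
K*h(u(3), -5) = -19*(-10 - 5)/4 = -19/4*(-15) = 285/4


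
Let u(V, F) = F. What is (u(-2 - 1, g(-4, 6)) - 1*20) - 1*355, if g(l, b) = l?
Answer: -379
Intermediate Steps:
(u(-2 - 1, g(-4, 6)) - 1*20) - 1*355 = (-4 - 1*20) - 1*355 = (-4 - 20) - 355 = -24 - 355 = -379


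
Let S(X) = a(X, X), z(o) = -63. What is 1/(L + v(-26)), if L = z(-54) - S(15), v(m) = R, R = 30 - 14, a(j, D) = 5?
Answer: -1/52 ≈ -0.019231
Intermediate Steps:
S(X) = 5
R = 16
v(m) = 16
L = -68 (L = -63 - 1*5 = -63 - 5 = -68)
1/(L + v(-26)) = 1/(-68 + 16) = 1/(-52) = -1/52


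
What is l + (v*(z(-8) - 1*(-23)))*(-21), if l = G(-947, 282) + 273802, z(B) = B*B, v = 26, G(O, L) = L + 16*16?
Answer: 226838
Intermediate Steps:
G(O, L) = 256 + L (G(O, L) = L + 256 = 256 + L)
z(B) = B²
l = 274340 (l = (256 + 282) + 273802 = 538 + 273802 = 274340)
l + (v*(z(-8) - 1*(-23)))*(-21) = 274340 + (26*((-8)² - 1*(-23)))*(-21) = 274340 + (26*(64 + 23))*(-21) = 274340 + (26*87)*(-21) = 274340 + 2262*(-21) = 274340 - 47502 = 226838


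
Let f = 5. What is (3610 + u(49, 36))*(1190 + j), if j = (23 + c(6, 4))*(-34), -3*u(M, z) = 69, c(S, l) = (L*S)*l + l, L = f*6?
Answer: -86834096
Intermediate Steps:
L = 30 (L = 5*6 = 30)
c(S, l) = l + 30*S*l (c(S, l) = (30*S)*l + l = 30*S*l + l = l + 30*S*l)
u(M, z) = -23 (u(M, z) = -⅓*69 = -23)
j = -25398 (j = (23 + 4*(1 + 30*6))*(-34) = (23 + 4*(1 + 180))*(-34) = (23 + 4*181)*(-34) = (23 + 724)*(-34) = 747*(-34) = -25398)
(3610 + u(49, 36))*(1190 + j) = (3610 - 23)*(1190 - 25398) = 3587*(-24208) = -86834096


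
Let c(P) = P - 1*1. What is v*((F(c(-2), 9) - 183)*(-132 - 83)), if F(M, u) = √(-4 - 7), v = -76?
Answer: -2990220 + 16340*I*√11 ≈ -2.9902e+6 + 54194.0*I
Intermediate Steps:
c(P) = -1 + P (c(P) = P - 1 = -1 + P)
F(M, u) = I*√11 (F(M, u) = √(-11) = I*√11)
v*((F(c(-2), 9) - 183)*(-132 - 83)) = -76*(I*√11 - 183)*(-132 - 83) = -76*(-183 + I*√11)*(-215) = -76*(39345 - 215*I*√11) = -2990220 + 16340*I*√11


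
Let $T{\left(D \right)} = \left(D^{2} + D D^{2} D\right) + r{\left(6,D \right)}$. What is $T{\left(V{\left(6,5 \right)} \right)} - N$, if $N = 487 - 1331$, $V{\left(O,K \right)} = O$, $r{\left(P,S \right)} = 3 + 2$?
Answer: $2181$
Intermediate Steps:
$r{\left(P,S \right)} = 5$
$N = -844$ ($N = 487 - 1331 = -844$)
$T{\left(D \right)} = 5 + D^{2} + D^{4}$ ($T{\left(D \right)} = \left(D^{2} + D D^{2} D\right) + 5 = \left(D^{2} + D^{3} D\right) + 5 = \left(D^{2} + D^{4}\right) + 5 = 5 + D^{2} + D^{4}$)
$T{\left(V{\left(6,5 \right)} \right)} - N = \left(5 + 6^{2} + 6^{4}\right) - -844 = \left(5 + 36 + 1296\right) + 844 = 1337 + 844 = 2181$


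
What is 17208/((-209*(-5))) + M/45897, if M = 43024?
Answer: 834755656/47962365 ≈ 17.404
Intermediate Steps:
17208/((-209*(-5))) + M/45897 = 17208/((-209*(-5))) + 43024/45897 = 17208/1045 + 43024*(1/45897) = 17208*(1/1045) + 43024/45897 = 17208/1045 + 43024/45897 = 834755656/47962365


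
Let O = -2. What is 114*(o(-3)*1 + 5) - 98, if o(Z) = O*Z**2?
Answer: -1580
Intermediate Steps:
o(Z) = -2*Z**2
114*(o(-3)*1 + 5) - 98 = 114*(-2*(-3)**2*1 + 5) - 98 = 114*(-2*9*1 + 5) - 98 = 114*(-18*1 + 5) - 98 = 114*(-18 + 5) - 98 = 114*(-13) - 98 = -1482 - 98 = -1580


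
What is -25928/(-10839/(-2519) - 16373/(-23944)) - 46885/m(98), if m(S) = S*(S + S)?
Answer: -30052449172450119/5777240158424 ≈ -5201.9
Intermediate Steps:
m(S) = 2*S² (m(S) = S*(2*S) = 2*S²)
-25928/(-10839/(-2519) - 16373/(-23944)) - 46885/m(98) = -25928/(-10839/(-2519) - 16373/(-23944)) - 46885/(2*98²) = -25928/(-10839*(-1/2519) - 16373*(-1/23944)) - 46885/(2*9604) = -25928/(10839/2519 + 16373/23944) - 46885/19208 = -25928/300772603/60314936 - 46885*1/19208 = -25928*60314936/300772603 - 46885/19208 = -1563845660608/300772603 - 46885/19208 = -30052449172450119/5777240158424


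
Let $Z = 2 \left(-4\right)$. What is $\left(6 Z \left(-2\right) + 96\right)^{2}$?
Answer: $36864$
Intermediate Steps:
$Z = -8$
$\left(6 Z \left(-2\right) + 96\right)^{2} = \left(6 \left(-8\right) \left(-2\right) + 96\right)^{2} = \left(\left(-48\right) \left(-2\right) + 96\right)^{2} = \left(96 + 96\right)^{2} = 192^{2} = 36864$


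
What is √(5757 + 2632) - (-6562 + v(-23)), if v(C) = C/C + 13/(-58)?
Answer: 380551/58 + √8389 ≈ 6652.8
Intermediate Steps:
v(C) = 45/58 (v(C) = 1 + 13*(-1/58) = 1 - 13/58 = 45/58)
√(5757 + 2632) - (-6562 + v(-23)) = √(5757 + 2632) - (-6562 + 45/58) = √8389 - 1*(-380551/58) = √8389 + 380551/58 = 380551/58 + √8389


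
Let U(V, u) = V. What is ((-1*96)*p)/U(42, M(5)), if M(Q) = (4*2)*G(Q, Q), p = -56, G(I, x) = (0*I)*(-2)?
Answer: 128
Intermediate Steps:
G(I, x) = 0 (G(I, x) = 0*(-2) = 0)
M(Q) = 0 (M(Q) = (4*2)*0 = 8*0 = 0)
((-1*96)*p)/U(42, M(5)) = (-1*96*(-56))/42 = -96*(-56)*(1/42) = 5376*(1/42) = 128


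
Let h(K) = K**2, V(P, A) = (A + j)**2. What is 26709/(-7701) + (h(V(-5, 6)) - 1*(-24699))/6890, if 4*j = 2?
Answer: 21257339/56597216 ≈ 0.37559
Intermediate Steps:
j = 1/2 (j = (1/4)*2 = 1/2 ≈ 0.50000)
V(P, A) = (1/2 + A)**2 (V(P, A) = (A + 1/2)**2 = (1/2 + A)**2)
26709/(-7701) + (h(V(-5, 6)) - 1*(-24699))/6890 = 26709/(-7701) + (((1 + 2*6)**2/4)**2 - 1*(-24699))/6890 = 26709*(-1/7701) + (((1 + 12)**2/4)**2 + 24699)*(1/6890) = -8903/2567 + (((1/4)*13**2)**2 + 24699)*(1/6890) = -8903/2567 + (((1/4)*169)**2 + 24699)*(1/6890) = -8903/2567 + ((169/4)**2 + 24699)*(1/6890) = -8903/2567 + (28561/16 + 24699)*(1/6890) = -8903/2567 + (423745/16)*(1/6890) = -8903/2567 + 84749/22048 = 21257339/56597216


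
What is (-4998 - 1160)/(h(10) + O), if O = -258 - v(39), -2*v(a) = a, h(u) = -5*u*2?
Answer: 12316/677 ≈ 18.192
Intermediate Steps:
h(u) = -10*u
v(a) = -a/2
O = -477/2 (O = -258 - (-1)*39/2 = -258 - 1*(-39/2) = -258 + 39/2 = -477/2 ≈ -238.50)
(-4998 - 1160)/(h(10) + O) = (-4998 - 1160)/(-10*10 - 477/2) = -6158/(-100 - 477/2) = -6158/(-677/2) = -6158*(-2/677) = 12316/677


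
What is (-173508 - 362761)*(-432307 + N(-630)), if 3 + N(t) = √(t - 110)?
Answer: 231834451390 - 1072538*I*√185 ≈ 2.3183e+11 - 1.4588e+7*I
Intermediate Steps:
N(t) = -3 + √(-110 + t) (N(t) = -3 + √(t - 110) = -3 + √(-110 + t))
(-173508 - 362761)*(-432307 + N(-630)) = (-173508 - 362761)*(-432307 + (-3 + √(-110 - 630))) = -536269*(-432307 + (-3 + √(-740))) = -536269*(-432307 + (-3 + 2*I*√185)) = -536269*(-432310 + 2*I*√185) = 231834451390 - 1072538*I*√185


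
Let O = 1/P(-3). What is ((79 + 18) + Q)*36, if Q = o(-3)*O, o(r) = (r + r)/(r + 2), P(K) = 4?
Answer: 3546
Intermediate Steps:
O = 1/4 ≈ 0.25000
o(r) = 2*r/(2 + r) (o(r) = (2*r)/(2 + r) = 2*r/(2 + r))
Q = 3/2 (Q = (2*(-3)/(2 - 3))*(1/4) = (2*(-3)/(-1))*(1/4) = (2*(-3)*(-1))*(1/4) = 6*(1/4) = 3/2 ≈ 1.5000)
((79 + 18) + Q)*36 = ((79 + 18) + 3/2)*36 = (97 + 3/2)*36 = (197/2)*36 = 3546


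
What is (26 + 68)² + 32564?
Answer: 41400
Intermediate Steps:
(26 + 68)² + 32564 = 94² + 32564 = 8836 + 32564 = 41400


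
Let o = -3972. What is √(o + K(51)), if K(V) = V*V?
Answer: I*√1371 ≈ 37.027*I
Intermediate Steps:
K(V) = V²
√(o + K(51)) = √(-3972 + 51²) = √(-3972 + 2601) = √(-1371) = I*√1371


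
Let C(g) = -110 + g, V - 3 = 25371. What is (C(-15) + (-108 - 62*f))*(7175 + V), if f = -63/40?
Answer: -88110143/20 ≈ -4.4055e+6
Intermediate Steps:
V = 25374 (V = 3 + 25371 = 25374)
f = -63/40 (f = -63*1/40 = -63/40 ≈ -1.5750)
(C(-15) + (-108 - 62*f))*(7175 + V) = ((-110 - 15) + (-108 - 62*(-63/40)))*(7175 + 25374) = (-125 + (-108 + 1953/20))*32549 = (-125 - 207/20)*32549 = -2707/20*32549 = -88110143/20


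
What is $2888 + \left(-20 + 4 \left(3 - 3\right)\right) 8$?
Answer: $2728$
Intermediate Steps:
$2888 + \left(-20 + 4 \left(3 - 3\right)\right) 8 = 2888 + \left(-20 + 4 \cdot 0\right) 8 = 2888 + \left(-20 + 0\right) 8 = 2888 - 160 = 2728$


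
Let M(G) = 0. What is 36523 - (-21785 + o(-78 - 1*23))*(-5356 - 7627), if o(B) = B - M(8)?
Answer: -284109415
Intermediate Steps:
o(B) = B (o(B) = B - 1*0 = B + 0 = B)
36523 - (-21785 + o(-78 - 1*23))*(-5356 - 7627) = 36523 - (-21785 + (-78 - 1*23))*(-5356 - 7627) = 36523 - (-21785 + (-78 - 23))*(-12983) = 36523 - (-21785 - 101)*(-12983) = 36523 - (-21886)*(-12983) = 36523 - 1*284145938 = 36523 - 284145938 = -284109415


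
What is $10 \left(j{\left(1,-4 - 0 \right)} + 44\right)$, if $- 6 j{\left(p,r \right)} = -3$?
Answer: $445$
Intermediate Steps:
$j{\left(p,r \right)} = \frac{1}{2}$ ($j{\left(p,r \right)} = \left(- \frac{1}{6}\right) \left(-3\right) = \frac{1}{2}$)
$10 \left(j{\left(1,-4 - 0 \right)} + 44\right) = 10 \left(\frac{1}{2} + 44\right) = 10 \cdot \frac{89}{2} = 445$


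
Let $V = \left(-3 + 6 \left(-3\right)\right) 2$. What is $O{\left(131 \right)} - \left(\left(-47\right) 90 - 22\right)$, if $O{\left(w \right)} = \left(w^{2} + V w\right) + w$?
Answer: $16042$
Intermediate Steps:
$V = -42$ ($V = \left(-3 - 18\right) 2 = \left(-21\right) 2 = -42$)
$O{\left(w \right)} = w^{2} - 41 w$ ($O{\left(w \right)} = \left(w^{2} - 42 w\right) + w = w^{2} - 41 w$)
$O{\left(131 \right)} - \left(\left(-47\right) 90 - 22\right) = 131 \left(-41 + 131\right) - \left(\left(-47\right) 90 - 22\right) = 131 \cdot 90 - \left(-4230 - 22\right) = 11790 - -4252 = 11790 + 4252 = 16042$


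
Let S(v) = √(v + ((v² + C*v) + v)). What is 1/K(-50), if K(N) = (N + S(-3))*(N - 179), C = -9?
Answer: 5/56563 + √30/565630 ≈ 9.8080e-5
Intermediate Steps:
S(v) = √(v² - 7*v) (S(v) = √(v + ((v² - 9*v) + v)) = √(v + (v² - 8*v)) = √(v² - 7*v))
K(N) = (-179 + N)*(N + √30) (K(N) = (N + √(-3*(-7 - 3)))*(N - 179) = (N + √(-3*(-10)))*(-179 + N) = (N + √30)*(-179 + N) = (-179 + N)*(N + √30))
1/K(-50) = 1/((-50)² - 179*(-50) - 179*√30 - 50*√30) = 1/(2500 + 8950 - 179*√30 - 50*√30) = 1/(11450 - 229*√30)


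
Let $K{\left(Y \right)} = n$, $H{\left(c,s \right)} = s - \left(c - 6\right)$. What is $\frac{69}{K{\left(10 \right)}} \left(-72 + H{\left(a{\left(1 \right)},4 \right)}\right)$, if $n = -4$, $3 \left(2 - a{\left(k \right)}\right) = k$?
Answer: $\frac{4393}{4} \approx 1098.3$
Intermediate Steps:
$a{\left(k \right)} = 2 - \frac{k}{3}$
$H{\left(c,s \right)} = 6 + s - c$ ($H{\left(c,s \right)} = s - \left(-6 + c\right) = 6 + s - c$)
$K{\left(Y \right)} = -4$
$\frac{69}{K{\left(10 \right)}} \left(-72 + H{\left(a{\left(1 \right)},4 \right)}\right) = \frac{69}{-4} \left(-72 + \left(6 + 4 - \left(2 - \frac{1}{3}\right)\right)\right) = 69 \left(- \frac{1}{4}\right) \left(-72 + \left(6 + 4 - \left(2 - \frac{1}{3}\right)\right)\right) = - \frac{69 \left(-72 + \left(6 + 4 - \frac{5}{3}\right)\right)}{4} = - \frac{69 \left(-72 + \frac{25}{3}\right)}{4} = \left(- \frac{69}{4}\right) \left(- \frac{191}{3}\right) = \frac{4393}{4}$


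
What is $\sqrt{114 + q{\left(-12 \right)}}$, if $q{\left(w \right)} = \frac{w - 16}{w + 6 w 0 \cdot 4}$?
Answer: $\frac{\sqrt{1047}}{3} \approx 10.786$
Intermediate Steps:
$q{\left(w \right)} = \frac{-16 + w}{w}$ ($q{\left(w \right)} = \frac{-16 + w}{w + 6 \cdot 0 \cdot 4} = \frac{-16 + w}{w + 0 \cdot 4} = \frac{-16 + w}{w + 0} = \frac{-16 + w}{w}$)
$\sqrt{114 + q{\left(-12 \right)}} = \sqrt{114 + \frac{-16 - 12}{-12}} = \sqrt{114 - - \frac{7}{3}} = \sqrt{114 + \frac{7}{3}} = \sqrt{\frac{349}{3}} = \frac{\sqrt{1047}}{3}$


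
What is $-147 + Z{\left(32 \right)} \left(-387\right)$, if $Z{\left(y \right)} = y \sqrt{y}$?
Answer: $-147 - 49536 \sqrt{2} \approx -70202.0$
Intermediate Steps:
$Z{\left(y \right)} = y^{\frac{3}{2}}$
$-147 + Z{\left(32 \right)} \left(-387\right) = -147 + 32^{\frac{3}{2}} \left(-387\right) = -147 + 128 \sqrt{2} \left(-387\right) = -147 - 49536 \sqrt{2}$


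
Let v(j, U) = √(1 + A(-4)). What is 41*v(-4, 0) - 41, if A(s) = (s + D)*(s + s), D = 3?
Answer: 82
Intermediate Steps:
A(s) = 2*s*(3 + s) (A(s) = (s + 3)*(s + s) = (3 + s)*(2*s) = 2*s*(3 + s))
v(j, U) = 3 (v(j, U) = √(1 + 2*(-4)*(3 - 4)) = √(1 + 2*(-4)*(-1)) = √(1 + 8) = √9 = 3)
41*v(-4, 0) - 41 = 41*3 - 41 = 123 - 41 = 82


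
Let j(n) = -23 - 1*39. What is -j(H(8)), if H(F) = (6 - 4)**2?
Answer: 62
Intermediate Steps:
H(F) = 4 (H(F) = 2**2 = 4)
j(n) = -62 (j(n) = -23 - 39 = -62)
-j(H(8)) = -1*(-62) = 62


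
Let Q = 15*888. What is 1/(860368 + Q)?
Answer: 1/873688 ≈ 1.1446e-6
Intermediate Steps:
Q = 13320
1/(860368 + Q) = 1/(860368 + 13320) = 1/873688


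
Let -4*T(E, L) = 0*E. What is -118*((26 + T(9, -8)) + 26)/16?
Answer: -767/2 ≈ -383.50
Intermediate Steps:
T(E, L) = 0 (T(E, L) = -0*E = -¼*0 = 0)
-118*((26 + T(9, -8)) + 26)/16 = -118*((26 + 0) + 26)/16 = -118*(26 + 26)*(1/16) = -118*52*(1/16) = -6136*1/16 = -767/2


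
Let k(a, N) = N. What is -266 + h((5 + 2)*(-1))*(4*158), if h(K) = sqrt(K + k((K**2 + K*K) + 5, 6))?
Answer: -266 + 632*I ≈ -266.0 + 632.0*I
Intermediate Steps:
h(K) = sqrt(6 + K) (h(K) = sqrt(K + 6) = sqrt(6 + K))
-266 + h((5 + 2)*(-1))*(4*158) = -266 + sqrt(6 + (5 + 2)*(-1))*(4*158) = -266 + sqrt(6 + 7*(-1))*632 = -266 + sqrt(6 - 7)*632 = -266 + sqrt(-1)*632 = -266 + I*632 = -266 + 632*I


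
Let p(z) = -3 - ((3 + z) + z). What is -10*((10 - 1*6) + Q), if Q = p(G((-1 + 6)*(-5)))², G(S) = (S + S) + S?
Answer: -207400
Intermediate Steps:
G(S) = 3*S (G(S) = 2*S + S = 3*S)
p(z) = -6 - 2*z (p(z) = -3 - (3 + 2*z) = -3 + (-3 - 2*z) = -6 - 2*z)
Q = 20736 (Q = (-6 - 6*(-1 + 6)*(-5))² = (-6 - 6*5*(-5))² = (-6 - 6*(-25))² = (-6 - 2*(-75))² = (-6 + 150)² = 144² = 20736)
-10*((10 - 1*6) + Q) = -10*((10 - 1*6) + 20736) = -10*((10 - 6) + 20736) = -10*(4 + 20736) = -10*20740 = -207400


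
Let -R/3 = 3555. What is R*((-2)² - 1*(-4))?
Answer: -85320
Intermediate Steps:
R = -10665 (R = -3*3555 = -10665)
R*((-2)² - 1*(-4)) = -10665*((-2)² - 1*(-4)) = -10665*(4 + 4) = -10665*8 = -85320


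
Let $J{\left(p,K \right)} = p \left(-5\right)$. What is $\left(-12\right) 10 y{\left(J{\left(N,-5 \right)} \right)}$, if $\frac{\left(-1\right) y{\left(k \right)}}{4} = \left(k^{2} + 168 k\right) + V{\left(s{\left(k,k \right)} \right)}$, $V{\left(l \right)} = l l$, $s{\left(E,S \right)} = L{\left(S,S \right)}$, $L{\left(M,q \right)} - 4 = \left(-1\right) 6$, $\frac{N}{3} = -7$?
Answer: $13761120$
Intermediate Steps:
$N = -21$ ($N = 3 \left(-7\right) = -21$)
$L{\left(M,q \right)} = -2$ ($L{\left(M,q \right)} = 4 - 6 = -2$)
$J{\left(p,K \right)} = - 5 p$
$s{\left(E,S \right)} = -2$
$V{\left(l \right)} = l^{2}$
$y{\left(k \right)} = -16 - 672 k - 4 k^{2}$ ($y{\left(k \right)} = - 4 \left(\left(k^{2} + 168 k\right) + \left(-2\right)^{2}\right) = - 4 \left(\left(k^{2} + 168 k\right) + 4\right) = - 4 \left(4 + k^{2} + 168 k\right) = -16 - 672 k - 4 k^{2}$)
$\left(-12\right) 10 y{\left(J{\left(N,-5 \right)} \right)} = \left(-12\right) 10 \left(-16 - 672 \left(\left(-5\right) \left(-21\right)\right) - 4 \left(\left(-5\right) \left(-21\right)\right)^{2}\right) = - 120 \left(-16 - 70560 - 4 \cdot 105^{2}\right) = - 120 \left(-16 - 70560 - 44100\right) = \left(-120\right) \left(-114676\right) = 13761120$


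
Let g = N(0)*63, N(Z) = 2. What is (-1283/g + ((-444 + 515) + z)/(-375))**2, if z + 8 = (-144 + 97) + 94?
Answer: 1088934001/9922500 ≈ 109.74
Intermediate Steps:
z = 39 (z = -8 + ((-144 + 97) + 94) = -8 + (-47 + 94) = -8 + 47 = 39)
g = 126 (g = 2*63 = 126)
(-1283/g + ((-444 + 515) + z)/(-375))**2 = (-1283/126 + ((-444 + 515) + 39)/(-375))**2 = (-1283*1/126 + (71 + 39)*(-1/375))**2 = (-1283/126 + 110*(-1/375))**2 = (-1283/126 - 22/75)**2 = (-32999/3150)**2 = 1088934001/9922500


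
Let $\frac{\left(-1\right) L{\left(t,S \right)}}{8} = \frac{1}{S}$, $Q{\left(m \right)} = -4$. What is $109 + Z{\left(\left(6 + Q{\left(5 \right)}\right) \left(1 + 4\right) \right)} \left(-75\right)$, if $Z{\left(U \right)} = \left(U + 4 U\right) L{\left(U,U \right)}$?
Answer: $3109$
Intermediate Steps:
$L{\left(t,S \right)} = - \frac{8}{S}$
$Z{\left(U \right)} = -40$ ($Z{\left(U \right)} = \left(U + 4 U\right) \left(- \frac{8}{U}\right) = 5 U \left(- \frac{8}{U}\right) = -40$)
$109 + Z{\left(\left(6 + Q{\left(5 \right)}\right) \left(1 + 4\right) \right)} \left(-75\right) = 109 - -3000 = 109 + 3000 = 3109$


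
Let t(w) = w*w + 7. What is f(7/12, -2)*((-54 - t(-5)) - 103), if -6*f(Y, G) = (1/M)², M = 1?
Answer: 63/2 ≈ 31.500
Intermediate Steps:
t(w) = 7 + w² (t(w) = w² + 7 = 7 + w²)
f(Y, G) = -⅙ (f(Y, G) = -(1/1)²/6 = -⅙*1² = -⅙*1 = -⅙)
f(7/12, -2)*((-54 - t(-5)) - 103) = -((-54 - (7 + (-5)²)) - 103)/6 = -((-54 - (7 + 25)) - 103)/6 = -((-54 - 1*32) - 103)/6 = -((-54 - 32) - 103)/6 = -(-86 - 103)/6 = -⅙*(-189) = 63/2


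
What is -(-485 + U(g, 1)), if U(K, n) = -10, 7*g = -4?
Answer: 495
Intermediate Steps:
g = -4/7 (g = (⅐)*(-4) = -4/7 ≈ -0.57143)
-(-485 + U(g, 1)) = -(-485 - 10) = -1*(-495) = 495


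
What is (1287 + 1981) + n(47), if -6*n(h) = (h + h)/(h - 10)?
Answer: 362701/111 ≈ 3267.6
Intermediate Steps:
n(h) = -h/(3*(-10 + h)) (n(h) = -(h + h)/(6*(h - 10)) = -2*h/(6*(-10 + h)) = -h/(3*(-10 + h)))
(1287 + 1981) + n(47) = (1287 + 1981) - 1*47/(-30 + 3*47) = 3268 - 1*47/(-30 + 141) = 3268 - 1*47/111 = 3268 - 1*47*1/111 = 3268 - 47/111 = 362701/111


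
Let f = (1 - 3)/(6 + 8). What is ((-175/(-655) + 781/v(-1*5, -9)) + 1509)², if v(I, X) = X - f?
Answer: 133219864652281/65966884 ≈ 2.0195e+6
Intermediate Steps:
f = -⅐ (f = -2/14 = -2*1/14 = -⅐ ≈ -0.14286)
v(I, X) = ⅐ + X (v(I, X) = X - 1*(-⅐) = X + ⅐ = ⅐ + X)
((-175/(-655) + 781/v(-1*5, -9)) + 1509)² = ((-175/(-655) + 781/(⅐ - 9)) + 1509)² = ((-175*(-1/655) + 781/(-62/7)) + 1509)² = ((35/131 + 781*(-7/62)) + 1509)² = ((35/131 - 5467/62) + 1509)² = (-714007/8122 + 1509)² = (11542091/8122)² = 133219864652281/65966884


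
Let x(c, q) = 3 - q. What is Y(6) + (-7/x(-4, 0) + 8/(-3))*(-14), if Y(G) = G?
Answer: 76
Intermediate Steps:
Y(6) + (-7/x(-4, 0) + 8/(-3))*(-14) = 6 + (-7/(3 - 1*0) + 8/(-3))*(-14) = 6 + (-7/(3 + 0) + 8*(-1/3))*(-14) = 6 + (-7/3 - 8/3)*(-14) = 6 - 5*(-14) = 6 + 70 = 76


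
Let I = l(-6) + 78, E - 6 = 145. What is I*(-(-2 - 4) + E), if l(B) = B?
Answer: 11304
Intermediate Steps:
E = 151 (E = 6 + 145 = 151)
I = 72 (I = -6 + 78 = 72)
I*(-(-2 - 4) + E) = 72*(-(-2 - 4) + 151) = 72*(-1*(-6) + 151) = 72*(6 + 151) = 72*157 = 11304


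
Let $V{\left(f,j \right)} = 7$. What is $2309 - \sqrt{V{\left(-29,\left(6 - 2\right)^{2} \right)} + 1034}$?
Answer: $2309 - \sqrt{1041} \approx 2276.7$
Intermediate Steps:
$2309 - \sqrt{V{\left(-29,\left(6 - 2\right)^{2} \right)} + 1034} = 2309 - \sqrt{7 + 1034} = 2309 - \sqrt{1041}$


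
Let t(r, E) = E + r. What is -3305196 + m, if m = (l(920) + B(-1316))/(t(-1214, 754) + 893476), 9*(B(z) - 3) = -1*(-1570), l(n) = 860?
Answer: -26564336190887/8037144 ≈ -3.3052e+6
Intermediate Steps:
B(z) = 1597/9 (B(z) = 3 + (-1*(-1570))/9 = 3 + (⅑)*1570 = 3 + 1570/9 = 1597/9)
m = 9337/8037144 (m = (860 + 1597/9)/((754 - 1214) + 893476) = 9337/(9*(-460 + 893476)) = (9337/9)/893016 = (9337/9)*(1/893016) = 9337/8037144 ≈ 0.0011617)
-3305196 + m = -3305196 + 9337/8037144 = -26564336190887/8037144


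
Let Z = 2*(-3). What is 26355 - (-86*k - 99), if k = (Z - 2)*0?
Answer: 26454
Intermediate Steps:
Z = -6
k = 0 (k = (-6 - 2)*0 = -8*0 = 0)
26355 - (-86*k - 99) = 26355 - (-86*0 - 99) = 26355 - (0 - 99) = 26355 - 1*(-99) = 26355 + 99 = 26454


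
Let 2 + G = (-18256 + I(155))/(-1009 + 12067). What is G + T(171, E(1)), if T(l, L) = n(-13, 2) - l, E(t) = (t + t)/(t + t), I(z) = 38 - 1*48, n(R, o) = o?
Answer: -954592/5529 ≈ -172.65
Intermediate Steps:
I(z) = -10 (I(z) = 38 - 48 = -10)
E(t) = 1 (E(t) = (2*t)/((2*t)) = (2*t)*(1/(2*t)) = 1)
T(l, L) = 2 - l
G = -20191/5529 (G = -2 + (-18256 - 10)/(-1009 + 12067) = -2 - 18266/11058 = -2 - 18266*1/11058 = -2 - 9133/5529 = -20191/5529 ≈ -3.6518)
G + T(171, E(1)) = -20191/5529 + (2 - 1*171) = -20191/5529 + (2 - 171) = -20191/5529 - 169 = -954592/5529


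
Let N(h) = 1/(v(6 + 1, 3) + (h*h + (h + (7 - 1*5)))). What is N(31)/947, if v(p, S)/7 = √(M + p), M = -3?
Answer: 1/954576 ≈ 1.0476e-6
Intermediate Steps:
v(p, S) = 7*√(-3 + p)
N(h) = 1/(16 + h + h²) (N(h) = 1/(7*√(-3 + (6 + 1)) + (h*h + (h + (7 - 1*5)))) = 1/(7*√(-3 + 7) + (h² + (h + (7 - 5)))) = 1/(7*√4 + (h² + (h + 2))) = 1/(7*2 + (h² + (2 + h))) = 1/(14 + (2 + h + h²)) = 1/(16 + h + h²))
N(31)/947 = 1/((16 + 31 + 31²)*947) = (1/947)/(16 + 31 + 961) = (1/947)/1008 = (1/1008)*(1/947) = 1/954576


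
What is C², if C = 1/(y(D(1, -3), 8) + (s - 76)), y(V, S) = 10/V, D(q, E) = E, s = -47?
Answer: 9/143641 ≈ 6.2656e-5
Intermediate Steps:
C = -3/379 (C = 1/(10/(-3) + (-47 - 76)) = 1/(10*(-⅓) - 123) = 1/(-10/3 - 123) = 1/(-379/3) = -3/379 ≈ -0.0079156)
C² = (-3/379)² = 9/143641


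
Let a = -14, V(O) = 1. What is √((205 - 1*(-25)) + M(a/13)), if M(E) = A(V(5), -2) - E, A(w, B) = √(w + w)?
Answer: √(39052 + 169*√2)/13 ≈ 15.248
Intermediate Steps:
A(w, B) = √2*√w (A(w, B) = √(2*w) = √2*√w)
M(E) = √2 - E (M(E) = √2*√1 - E = √2*1 - E = √2 - E)
√((205 - 1*(-25)) + M(a/13)) = √((205 - 1*(-25)) + (√2 - (-14)/13)) = √((205 + 25) + (√2 - (-14)/13)) = √(230 + (√2 - 1*(-14/13))) = √(230 + (√2 + 14/13)) = √(230 + (14/13 + √2)) = √(3004/13 + √2)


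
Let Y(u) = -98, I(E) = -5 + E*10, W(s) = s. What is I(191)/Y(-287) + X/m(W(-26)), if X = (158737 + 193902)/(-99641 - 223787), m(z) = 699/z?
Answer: -7674581848/395633301 ≈ -19.398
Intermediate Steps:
I(E) = -5 + 10*E
X = -50377/46204 (X = 352639/(-323428) = 352639*(-1/323428) = -50377/46204 ≈ -1.0903)
I(191)/Y(-287) + X/m(W(-26)) = (-5 + 10*191)/(-98) - 50377/(46204*(699/(-26))) = (-5 + 1910)*(-1/98) - 50377/(46204*(699*(-1/26))) = 1905*(-1/98) - 50377/(46204*(-699/26)) = -1905/98 - 50377/46204*(-26/699) = -1905/98 + 654901/16148298 = -7674581848/395633301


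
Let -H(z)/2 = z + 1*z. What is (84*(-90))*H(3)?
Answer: 90720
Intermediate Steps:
H(z) = -4*z (H(z) = -2*(z + 1*z) = -2*(z + z) = -4*z)
(84*(-90))*H(3) = (84*(-90))*(-4*3) = -7560*(-12) = 90720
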